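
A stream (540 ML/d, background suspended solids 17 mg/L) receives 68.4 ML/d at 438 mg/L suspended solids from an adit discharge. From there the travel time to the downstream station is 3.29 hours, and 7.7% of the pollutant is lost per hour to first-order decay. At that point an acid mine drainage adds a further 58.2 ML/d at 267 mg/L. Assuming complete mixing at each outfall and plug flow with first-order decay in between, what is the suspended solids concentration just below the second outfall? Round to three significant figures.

68.4 mg/L

Mass balance: C = (540.0·17.00 + 68.40·438.0) / 608.4 = 39140/608.4 = 64.33 mg/L; combined flow 608.4 ML/d.
7.7%/h lost → k = −ln(1 − 0.077) = 0.08013 h⁻¹.
First-order decay: C = 64.33·exp(−k·t) = 64.33·0.7683 = 49.42 mg/L.
Second outfall: C = (608.4·49.42 + 58.20·267.0)/666.6 = 68.42 mg/L.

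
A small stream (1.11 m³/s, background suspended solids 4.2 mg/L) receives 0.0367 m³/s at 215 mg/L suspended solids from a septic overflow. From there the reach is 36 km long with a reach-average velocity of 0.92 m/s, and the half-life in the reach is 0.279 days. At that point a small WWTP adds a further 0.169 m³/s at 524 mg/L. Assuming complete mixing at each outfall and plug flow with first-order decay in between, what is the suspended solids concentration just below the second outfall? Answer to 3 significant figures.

70.4 mg/L

Mass balance: C = (1.110·4.200 + 0.03670·215.0) / 1.147 = 12.55/1.147 = 10.95 mg/L; combined flow 1.147 m³/s.
Travel time t = 36·1000 / 0.92 = 39130 s = 10.87 h.
Half-life 0.279 d → k = ln 2 / 0.279 = 2.484 d⁻¹.
Decay over the reach: 10.95·exp(−kt) = 10.95·0.3246 = 3.553 mg/L.
At the second outfall, C = (1.147·3.553 + 0.1690·524.0) / (1.147 + 0.1690) = 70.40 mg/L.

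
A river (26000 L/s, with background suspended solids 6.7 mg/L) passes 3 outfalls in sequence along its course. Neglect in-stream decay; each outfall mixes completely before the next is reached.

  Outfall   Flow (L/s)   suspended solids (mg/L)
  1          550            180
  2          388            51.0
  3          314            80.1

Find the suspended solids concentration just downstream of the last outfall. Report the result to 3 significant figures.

After outfall 1: Q = 26000 + 550.0 = 26550 L/s; C = (26000·6.700 + 550.0·180.0)/26550 = 10.29 mg/L.
After outfall 2: Q = 26550 + 388.0 = 26940 L/s; C = (26550·10.29 + 388.0·51.00)/26940 = 10.88 mg/L.
After outfall 3: Q = 26940 + 314.0 = 27250 L/s; C = (26940·10.88 + 314.0·80.10)/27250 = 11.67 mg/L.

11.7 mg/L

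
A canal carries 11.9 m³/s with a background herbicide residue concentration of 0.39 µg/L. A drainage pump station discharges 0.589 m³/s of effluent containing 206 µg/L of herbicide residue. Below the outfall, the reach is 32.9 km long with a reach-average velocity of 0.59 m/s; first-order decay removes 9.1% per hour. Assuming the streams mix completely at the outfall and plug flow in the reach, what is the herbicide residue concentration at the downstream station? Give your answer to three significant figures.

Flow-weighted average: C = (11.90·0.3900 + 0.5890·206.0) / 12.49 = 126.0/12.49 = 10.09 µg/L.
Travel time t = 32.9·1000 / 0.59 = 55760 s = 15.49 h.
9.1%/h lost → k = −ln(1 − 0.091) = 0.09541 h⁻¹.
Applying C = C₀e^(−kt): 10.09 × 0.2281 = 2.301 µg/L.

2.30 µg/L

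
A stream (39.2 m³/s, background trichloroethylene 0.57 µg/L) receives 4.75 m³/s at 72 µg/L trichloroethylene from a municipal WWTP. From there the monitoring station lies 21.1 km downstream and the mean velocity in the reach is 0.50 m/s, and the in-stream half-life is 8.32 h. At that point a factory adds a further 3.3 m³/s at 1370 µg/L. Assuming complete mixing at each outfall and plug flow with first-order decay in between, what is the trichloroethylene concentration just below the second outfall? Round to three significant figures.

98.6 µg/L

Mass balance: C = (39.20·0.5700 + 4.750·72.00) / 43.95 = 364.3/43.95 = 8.290 µg/L; combined flow 43.95 m³/s.
Travel time t = 21.1·1000 / 0.50 = 42200 s = 11.72 h.
Half-life 8.32 h → k = ln 2 / 8.32 = 0.08331 h⁻¹ = 1.999 d⁻¹.
First-order decay: C = 8.290·exp(−k·t) = 8.290·0.3766 = 3.122 µg/L.
Second outfall: C = (43.95·3.122 + 3.300·1370)/47.25 = 98.59 µg/L.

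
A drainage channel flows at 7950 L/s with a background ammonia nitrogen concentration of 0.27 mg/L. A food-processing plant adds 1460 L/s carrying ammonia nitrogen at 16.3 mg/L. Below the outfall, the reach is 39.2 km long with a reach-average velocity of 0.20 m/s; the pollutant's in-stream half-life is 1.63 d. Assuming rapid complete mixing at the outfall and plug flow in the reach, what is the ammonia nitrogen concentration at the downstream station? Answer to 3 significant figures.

1.05 mg/L

Mass balance: C = (7950·0.2700 + 1460·16.30) / 9410 = 25940/9410 = 2.757 mg/L.
Travel time t = 39.2·1000 / 0.20 = 196000 s = 54.44 h.
Half-life 1.63 d → k = ln 2 / 1.63 = 0.4252 d⁻¹.
After decay, C = 2.757 × e^(−kt) = 2.757 × 0.3811 = 1.051 mg/L.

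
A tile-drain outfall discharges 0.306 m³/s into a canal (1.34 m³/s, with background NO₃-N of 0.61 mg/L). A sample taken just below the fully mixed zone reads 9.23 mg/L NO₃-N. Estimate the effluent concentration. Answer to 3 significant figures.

47.0 mg/L

Mass balance: 1.340·0.6100 + 0.3060·Cₑ = 1.646·9.230
→ Cₑ = (1.646·9.230 − 1.340·0.6100) / 0.3060 = 46.98 mg/L.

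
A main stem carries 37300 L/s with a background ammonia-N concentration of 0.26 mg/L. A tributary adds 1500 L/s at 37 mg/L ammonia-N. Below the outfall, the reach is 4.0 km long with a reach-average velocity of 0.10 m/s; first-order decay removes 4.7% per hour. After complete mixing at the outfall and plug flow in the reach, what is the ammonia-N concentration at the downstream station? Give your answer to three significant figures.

0.984 mg/L

After mixing, C = (37300·0.2600 + 1500·37.00) / 38800 = 65200/38800 = 1.680 mg/L.
Travel time t = 4.0·1000 / 0.10 = 40000 s = 11.11 h.
4.7%/h lost → k = −ln(1 − 0.047) = 0.04814 h⁻¹.
Decay over the reach: 1.680·exp(−kt) = 1.680·0.5857 = 0.9842 mg/L.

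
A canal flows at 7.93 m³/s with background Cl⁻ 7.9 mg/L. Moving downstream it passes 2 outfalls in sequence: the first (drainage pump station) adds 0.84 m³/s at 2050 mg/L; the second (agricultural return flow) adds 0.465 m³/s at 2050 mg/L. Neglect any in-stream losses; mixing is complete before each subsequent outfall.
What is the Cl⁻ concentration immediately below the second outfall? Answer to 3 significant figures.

296 mg/L

After outfall 1: Q = 7.930 + 0.8400 = 8.770 m³/s; C = (7.930·7.900 + 0.8400·2050)/8.770 = 203.5 mg/L.
After outfall 2: Q = 8.770 + 0.4650 = 9.235 m³/s; C = (8.770·203.5 + 0.4650·2050)/9.235 = 296.5 mg/L.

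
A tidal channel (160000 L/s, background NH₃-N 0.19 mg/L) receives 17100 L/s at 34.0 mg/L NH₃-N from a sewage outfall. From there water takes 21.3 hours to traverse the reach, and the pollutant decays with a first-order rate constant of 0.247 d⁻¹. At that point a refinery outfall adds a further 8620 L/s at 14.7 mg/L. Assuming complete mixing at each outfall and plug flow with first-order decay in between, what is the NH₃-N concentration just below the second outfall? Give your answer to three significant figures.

3.33 mg/L

Flow-weighted average: C = (160000·0.1900 + 17100·34.00) / 177100 = 611800/177100 = 3.455 mg/L; combined flow 177100 L/s.
Applying C = C₀e^(−kt): 3.455 × 0.8032 = 2.775 mg/L.
At the second outfall, C = (177100·2.775 + 8620·14.70) / (177100 + 8620) = 3.328 mg/L.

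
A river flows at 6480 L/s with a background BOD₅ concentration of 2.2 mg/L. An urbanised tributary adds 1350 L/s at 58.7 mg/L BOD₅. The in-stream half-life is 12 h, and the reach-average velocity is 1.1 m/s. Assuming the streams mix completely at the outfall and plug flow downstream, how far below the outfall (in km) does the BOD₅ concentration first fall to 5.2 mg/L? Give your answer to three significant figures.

Flow-weighted average: C = (6480·2.200 + 1350·58.70) / 7830 = 93500/7830 = 11.94 mg/L.
Half-life 12 h → k = ln 2 / 12 = 0.05776 h⁻¹ = 1.386 d⁻¹.
Set 11.94·exp(−k·t) = 5.2 → t = ln(11.94/5.2)/k = 51810 s = 14.39 h.
Distance = v·t = 1.1·51810 = 56990 m = 56.99 km.

57.0 km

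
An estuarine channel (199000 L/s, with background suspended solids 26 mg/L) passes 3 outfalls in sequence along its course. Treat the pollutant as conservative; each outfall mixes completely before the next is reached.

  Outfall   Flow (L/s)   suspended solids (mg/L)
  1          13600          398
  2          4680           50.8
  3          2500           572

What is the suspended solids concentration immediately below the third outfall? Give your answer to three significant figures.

55.8 mg/L

After outfall 1: Q = 199000 + 13600 = 212600 L/s; C = (199000·26.00 + 13600·398.0)/212600 = 49.80 mg/L.
After outfall 2: Q = 212600 + 4680 = 217300 L/s; C = (212600·49.80 + 4680·50.80)/217300 = 49.82 mg/L.
After outfall 3: Q = 217300 + 2500 = 219800 L/s; C = (217300·49.82 + 2500·572.0)/219800 = 55.76 mg/L.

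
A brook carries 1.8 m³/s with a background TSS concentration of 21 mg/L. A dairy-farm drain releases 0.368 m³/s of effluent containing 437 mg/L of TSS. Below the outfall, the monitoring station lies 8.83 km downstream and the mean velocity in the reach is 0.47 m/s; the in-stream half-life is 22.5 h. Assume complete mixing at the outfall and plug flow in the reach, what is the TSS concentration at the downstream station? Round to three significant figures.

78.0 mg/L

Flow-weighted average: C = (1.800·21.00 + 0.3680·437.0) / 2.168 = 198.6/2.168 = 91.61 mg/L.
Travel time t = 8.83·1000 / 0.47 = 18790 s = 5.219 h.
Half-life 22.5 h → k = ln 2 / 22.5 = 0.03081 h⁻¹ = 0.7394 d⁻¹.
Decay over the reach: 91.61·exp(−kt) = 91.61·0.8515 = 78.01 mg/L.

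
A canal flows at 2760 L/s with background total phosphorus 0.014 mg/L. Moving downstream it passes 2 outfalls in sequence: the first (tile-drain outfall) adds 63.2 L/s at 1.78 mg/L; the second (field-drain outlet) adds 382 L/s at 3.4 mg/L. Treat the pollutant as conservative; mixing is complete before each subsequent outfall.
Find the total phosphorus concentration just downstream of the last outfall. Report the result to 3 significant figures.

0.452 mg/L

After outfall 1: Q = 2760 + 63.20 = 2823 L/s; C = (2760·0.01400 + 63.20·1.780)/2823 = 0.05353 mg/L.
After outfall 2: Q = 2823 + 382.0 = 3205 L/s; C = (2823·0.05353 + 382.0·3.400)/3205 = 0.4524 mg/L.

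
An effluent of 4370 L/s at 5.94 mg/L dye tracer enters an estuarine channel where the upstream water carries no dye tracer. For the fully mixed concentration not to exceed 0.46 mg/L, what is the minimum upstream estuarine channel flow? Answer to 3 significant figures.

52100 L/s

Set C_mix = 0.46: (Q·0 + 4370·5.940) / (Q + 4370) = 0.46
→ Q = 4370·(5.940 − 0.46)/(0.46 − 0) = 52060 L/s.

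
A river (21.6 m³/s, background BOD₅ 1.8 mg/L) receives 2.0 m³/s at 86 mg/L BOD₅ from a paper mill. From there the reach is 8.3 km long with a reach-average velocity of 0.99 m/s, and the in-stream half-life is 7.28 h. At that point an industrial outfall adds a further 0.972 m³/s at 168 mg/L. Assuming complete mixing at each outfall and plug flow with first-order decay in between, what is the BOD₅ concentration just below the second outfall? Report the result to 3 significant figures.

Conservation of mass: C = (21.60·1.800 + 2.000·86.00) / 23.60 = 210.9/23.60 = 8.936 mg/L; combined flow 23.60 m³/s.
Travel time t = 8.3·1000 / 0.99 = 8384 s = 2.329 h.
Half-life 7.28 h → k = ln 2 / 7.28 = 0.09521 h⁻¹ = 2.285 d⁻¹.
Decay over the reach: 8.936·exp(−kt) = 8.936·0.8011 = 7.159 mg/L.
At the second outfall, C = (23.60·7.159 + 0.9720·168.0) / (23.60 + 0.9720) = 13.52 mg/L.

13.5 mg/L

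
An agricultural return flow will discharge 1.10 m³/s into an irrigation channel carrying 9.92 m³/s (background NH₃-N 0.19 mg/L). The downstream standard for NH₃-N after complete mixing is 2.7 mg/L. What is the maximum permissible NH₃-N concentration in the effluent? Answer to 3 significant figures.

25.3 mg/L

At the limit, (Qr·Cr + Qe·Cₑ)/(Qr + Qe) = 2.7:
Cₑ = (11.02·2.7 − 9.920·0.1900) / 1.100 = 25.34 mg/L.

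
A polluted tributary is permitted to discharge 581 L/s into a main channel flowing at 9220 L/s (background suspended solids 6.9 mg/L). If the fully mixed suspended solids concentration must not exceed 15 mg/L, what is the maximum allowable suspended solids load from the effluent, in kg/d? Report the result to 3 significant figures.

7210 kg/d

Mass balance at the limit: 9220·6.900 + 581.0·Cₑ = 9801·15 → Cₑ = 143.5 mg/L.
581.0 L/s = 0.5810 m³/s. Load = 0.5810 m³/s × 143.5 g/m³ × 86 400 s/d = 7206 kg/d.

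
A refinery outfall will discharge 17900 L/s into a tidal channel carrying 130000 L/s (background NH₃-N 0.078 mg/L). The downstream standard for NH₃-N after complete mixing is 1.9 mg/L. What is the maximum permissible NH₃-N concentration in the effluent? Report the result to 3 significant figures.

15.1 mg/L

At the limit, (Qr·Cr + Qe·Cₑ)/(Qr + Qe) = 1.9:
Cₑ = (147900·1.9 − 130000·0.07800) / 17900 = 15.13 mg/L.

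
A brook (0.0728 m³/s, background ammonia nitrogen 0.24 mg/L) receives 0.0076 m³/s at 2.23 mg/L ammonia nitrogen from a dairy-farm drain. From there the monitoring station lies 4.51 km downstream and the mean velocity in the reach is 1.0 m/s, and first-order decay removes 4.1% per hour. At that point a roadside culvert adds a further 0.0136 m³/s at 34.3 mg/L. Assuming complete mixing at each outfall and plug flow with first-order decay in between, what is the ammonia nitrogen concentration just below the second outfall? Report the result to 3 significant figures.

Mass balance: C = (0.07280·0.2400 + 0.007600·2.230) / 0.08040 = 0.03442/0.08040 = 0.4281 mg/L; combined flow 0.08040 m³/s.
Travel time t = 4.51·1000 / 1.0 = 4510 s = 1.253 h.
4.1%/h lost → k = −ln(1 − 0.041) = 0.04186 h⁻¹.
After decay, C = 0.4281 × e^(−kt) = 0.4281 × 0.9489 = 0.4062 mg/L.
At the second outfall, C = (0.08040·0.4062 + 0.01360·34.30) / (0.08040 + 0.01360) = 5.310 mg/L.

5.31 mg/L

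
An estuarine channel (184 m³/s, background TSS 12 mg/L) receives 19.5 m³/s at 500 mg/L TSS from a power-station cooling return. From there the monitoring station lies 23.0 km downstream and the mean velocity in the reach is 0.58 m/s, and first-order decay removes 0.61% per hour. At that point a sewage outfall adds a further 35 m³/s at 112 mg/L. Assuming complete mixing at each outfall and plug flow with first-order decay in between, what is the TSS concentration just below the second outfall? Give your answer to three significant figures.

Mixed concentration C = ΣQC/ΣQ = (184.0·12.00 + 19.50·500.0) / 203.5 = 11960/203.5 = 58.76 mg/L; combined flow 203.5 m³/s.
Travel time t = 23.0·1000 / 0.58 = 39660 s = 11.02 h.
0.61%/h lost → k = −ln(1 − 0.0061) = 0.006119 h⁻¹.
After decay, C = 58.76 × e^(−kt) = 58.76 × 0.9348 = 54.93 mg/L.
Second outfall: C = (203.5·54.93 + 35.00·112.0)/238.5 = 63.31 mg/L.

63.3 mg/L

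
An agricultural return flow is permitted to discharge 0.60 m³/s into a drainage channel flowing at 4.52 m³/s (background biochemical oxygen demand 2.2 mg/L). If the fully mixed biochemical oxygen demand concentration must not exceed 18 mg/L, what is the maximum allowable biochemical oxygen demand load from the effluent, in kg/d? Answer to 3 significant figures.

7100 kg/d

Mass balance at the limit: 4.520·2.200 + 0.6000·Cₑ = 5.120·18 → Cₑ = 137.0 mg/L.
Load = 0.6000 m³/s × 137.0 g/m³ × 86 400 s/d = 7103 kg/d.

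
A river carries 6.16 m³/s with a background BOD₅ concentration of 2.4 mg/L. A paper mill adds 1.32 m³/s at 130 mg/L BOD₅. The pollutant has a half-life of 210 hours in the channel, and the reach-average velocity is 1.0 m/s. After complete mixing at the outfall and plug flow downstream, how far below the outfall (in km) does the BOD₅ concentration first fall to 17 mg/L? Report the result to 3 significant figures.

Mixed concentration C = ΣQC/ΣQ = (6.160·2.400 + 1.320·130.0) / 7.480 = 186.4/7.480 = 24.92 mg/L.
Half-life 210 h → k = ln 2 / 210 = 0.003301 h⁻¹ = 0.07922 d⁻¹.
Set 24.92·exp(−k·t) = 17 → t = ln(24.92/17)/k = 417000 s = 115.8 h.
Distance = v·t = 1.0·417000 = 417000 m = 417.0 km.

417 km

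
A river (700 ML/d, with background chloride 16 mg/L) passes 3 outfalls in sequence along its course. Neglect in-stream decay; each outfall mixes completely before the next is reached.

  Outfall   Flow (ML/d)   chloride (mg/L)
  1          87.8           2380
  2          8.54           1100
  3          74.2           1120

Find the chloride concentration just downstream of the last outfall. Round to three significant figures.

After outfall 1: Q = 700.0 + 87.80 = 787.8 ML/d; C = (700.0·16.00 + 87.80·2380)/787.8 = 279.5 mg/L.
After outfall 2: Q = 787.8 + 8.540 = 796.3 ML/d; C = (787.8·279.5 + 8.540·1100)/796.3 = 288.3 mg/L.
After outfall 3: Q = 796.3 + 74.20 = 870.5 ML/d; C = (796.3·288.3 + 74.20·1120)/870.5 = 359.2 mg/L.

359 mg/L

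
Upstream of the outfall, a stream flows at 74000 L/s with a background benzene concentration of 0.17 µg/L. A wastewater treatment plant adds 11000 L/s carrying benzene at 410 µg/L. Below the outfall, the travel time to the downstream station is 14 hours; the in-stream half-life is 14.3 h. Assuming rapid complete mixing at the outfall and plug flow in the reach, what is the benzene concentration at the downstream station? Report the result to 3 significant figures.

After mixing, C = (74000·0.1700 + 11000·410.0) / 85000 = 4523000/85000 = 53.21 µg/L.
Half-life 14.3 h → k = ln 2 / 14.3 = 0.04847 h⁻¹ = 1.163 d⁻¹.
After decay, C = 53.21 × e^(−kt) = 53.21 × 0.5073 = 26.99 µg/L.

27.0 µg/L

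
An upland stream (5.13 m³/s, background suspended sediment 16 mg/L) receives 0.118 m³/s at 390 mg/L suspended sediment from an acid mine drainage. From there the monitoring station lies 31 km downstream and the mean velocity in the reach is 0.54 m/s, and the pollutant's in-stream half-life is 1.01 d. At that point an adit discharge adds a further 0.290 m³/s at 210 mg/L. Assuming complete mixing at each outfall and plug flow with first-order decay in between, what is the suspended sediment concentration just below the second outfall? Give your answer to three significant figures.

Mass balance: C = (5.130·16.00 + 0.1180·390.0) / 5.248 = 128.1/5.248 = 24.41 mg/L; combined flow 5.248 m³/s.
Travel time t = 31·1000 / 0.54 = 57410 s = 15.95 h.
Half-life 1.01 d → k = ln 2 / 1.01 = 0.6863 d⁻¹.
Decay over the reach: 24.41·exp(−kt) = 24.41·0.6338 = 15.47 mg/L.
At the second outfall, C = (5.248·15.47 + 0.2900·210.0) / (5.248 + 0.2900) = 25.66 mg/L.

25.7 mg/L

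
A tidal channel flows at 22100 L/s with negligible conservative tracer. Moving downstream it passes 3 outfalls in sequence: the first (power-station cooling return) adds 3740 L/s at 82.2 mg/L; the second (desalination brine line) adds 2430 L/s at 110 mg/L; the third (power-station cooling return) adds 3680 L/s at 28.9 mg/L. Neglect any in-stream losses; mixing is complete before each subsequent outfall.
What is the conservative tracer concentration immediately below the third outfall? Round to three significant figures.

21.3 mg/L

After outfall 1: Q = 22100 + 3740 = 25840 L/s; C = (22100·0 + 3740·82.20)/25840 = 11.90 mg/L.
After outfall 2: Q = 25840 + 2430 = 28270 L/s; C = (25840·11.90 + 2430·110.0)/28270 = 20.33 mg/L.
After outfall 3: Q = 28270 + 3680 = 31950 L/s; C = (28270·20.33 + 3680·28.90)/31950 = 21.32 mg/L.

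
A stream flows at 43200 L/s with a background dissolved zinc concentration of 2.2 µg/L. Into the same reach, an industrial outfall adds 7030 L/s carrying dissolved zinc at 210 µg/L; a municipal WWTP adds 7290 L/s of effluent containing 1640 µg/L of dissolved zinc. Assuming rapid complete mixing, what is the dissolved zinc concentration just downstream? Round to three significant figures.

Flow-weighted average: C = (43200·2.200 + 7030·210.0 + 7290·1640) / 57520 = 13530000/57520 = 235.2 µg/L.

235 µg/L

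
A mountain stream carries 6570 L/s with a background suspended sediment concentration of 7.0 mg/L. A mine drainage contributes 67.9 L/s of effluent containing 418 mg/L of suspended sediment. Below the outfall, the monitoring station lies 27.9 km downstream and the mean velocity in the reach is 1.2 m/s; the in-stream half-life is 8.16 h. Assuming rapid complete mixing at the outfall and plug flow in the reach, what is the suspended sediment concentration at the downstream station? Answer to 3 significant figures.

6.47 mg/L

Mixed concentration C = ΣQC/ΣQ = (6570·7.000 + 67.90·418.0) / 6638 = 74370/6638 = 11.20 mg/L.
Travel time t = 27.9·1000 / 1.2 = 23250 s = 6.458 h.
Half-life 8.16 h → k = ln 2 / 8.16 = 0.08494 h⁻¹ = 2.039 d⁻¹.
Applying C = C₀e^(−kt): 11.20 × 0.5778 = 6.473 mg/L.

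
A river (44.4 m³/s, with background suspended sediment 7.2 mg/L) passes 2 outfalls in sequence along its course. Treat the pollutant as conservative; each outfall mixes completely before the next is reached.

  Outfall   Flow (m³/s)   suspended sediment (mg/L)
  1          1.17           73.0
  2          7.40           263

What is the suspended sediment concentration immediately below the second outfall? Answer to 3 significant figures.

44.4 mg/L

Below outfall 1: Q → 45.57 m³/s, C = (44.40·7.200 + 1.170·73.00)/45.57 = 8.889 mg/L.
Below outfall 2: Q → 52.97 m³/s, C = (45.57·8.889 + 7.400·263.0)/52.97 = 44.39 mg/L.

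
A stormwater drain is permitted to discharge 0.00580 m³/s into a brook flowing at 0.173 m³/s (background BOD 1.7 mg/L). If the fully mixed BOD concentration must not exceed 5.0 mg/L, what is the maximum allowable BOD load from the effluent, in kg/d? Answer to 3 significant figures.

Mass balance at the limit: 0.1730·1.700 + 0.005800·Cₑ = 0.1788·5.0 → Cₑ = 103.4 mg/L.
Load = 0.005800 m³/s × 103.4 g/m³ × 86 400 s/d = 51.83 kg/d.

51.8 kg/d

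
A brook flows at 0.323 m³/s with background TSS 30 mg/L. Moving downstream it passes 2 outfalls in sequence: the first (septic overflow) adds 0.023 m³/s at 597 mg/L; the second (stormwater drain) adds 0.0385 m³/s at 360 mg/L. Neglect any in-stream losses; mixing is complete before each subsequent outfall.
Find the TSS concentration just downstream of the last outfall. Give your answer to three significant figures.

Below outfall 1: Q → 0.3460 m³/s, C = (0.3230·30.00 + 0.02300·597.0)/0.3460 = 67.69 mg/L.
Below outfall 2: Q → 0.3845 m³/s, C = (0.3460·67.69 + 0.03850·360.0)/0.3845 = 96.96 mg/L.

97.0 mg/L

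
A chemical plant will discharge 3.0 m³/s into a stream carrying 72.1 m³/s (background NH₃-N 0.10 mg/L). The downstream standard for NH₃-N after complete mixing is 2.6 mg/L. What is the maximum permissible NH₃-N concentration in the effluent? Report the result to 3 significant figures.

62.7 mg/L

At the limit, (Qr·Cr + Qe·Cₑ)/(Qr + Qe) = 2.6:
Cₑ = (75.10·2.6 − 72.10·0.1000) / 3.000 = 62.68 mg/L.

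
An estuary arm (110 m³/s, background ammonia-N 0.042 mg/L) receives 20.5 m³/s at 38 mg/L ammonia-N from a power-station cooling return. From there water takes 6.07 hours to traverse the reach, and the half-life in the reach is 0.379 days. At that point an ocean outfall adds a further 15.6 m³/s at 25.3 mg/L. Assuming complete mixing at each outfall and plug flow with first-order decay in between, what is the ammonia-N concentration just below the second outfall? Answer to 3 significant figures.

6.08 mg/L

Conservation of mass: C = (110.0·0.04200 + 20.50·38.00) / 130.5 = 783.6/130.5 = 6.005 mg/L; combined flow 130.5 m³/s.
Half-life 0.379 d → k = ln 2 / 0.379 = 1.829 d⁻¹.
Applying C = C₀e^(−kt): 6.005 × 0.6297 = 3.781 mg/L.
At the second outfall, C = (130.5·3.781 + 15.60·25.30) / (130.5 + 15.60) = 6.079 mg/L.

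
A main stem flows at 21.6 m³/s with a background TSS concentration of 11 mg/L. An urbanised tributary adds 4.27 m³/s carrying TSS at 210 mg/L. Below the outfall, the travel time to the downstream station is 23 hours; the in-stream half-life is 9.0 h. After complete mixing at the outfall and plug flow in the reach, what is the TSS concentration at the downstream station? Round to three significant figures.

7.46 mg/L

After mixing, C = (21.60·11.00 + 4.270·210.0) / 25.87 = 1134/25.87 = 43.85 mg/L.
Half-life 9.0 h → k = ln 2 / 9.0 = 0.07702 h⁻¹ = 1.848 d⁻¹.
First-order decay: C = 43.85·exp(−k·t) = 43.85·0.1701 = 7.458 mg/L.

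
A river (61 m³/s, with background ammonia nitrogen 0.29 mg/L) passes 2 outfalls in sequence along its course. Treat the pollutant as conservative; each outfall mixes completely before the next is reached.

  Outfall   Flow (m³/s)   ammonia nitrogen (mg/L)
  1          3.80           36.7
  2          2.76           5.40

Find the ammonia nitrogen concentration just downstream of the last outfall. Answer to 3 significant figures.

2.55 mg/L

Below outfall 1: Q → 64.80 m³/s, C = (61.00·0.2900 + 3.800·36.70)/64.80 = 2.425 mg/L.
Below outfall 2: Q → 67.56 m³/s, C = (64.80·2.425 + 2.760·5.400)/67.56 = 2.547 mg/L.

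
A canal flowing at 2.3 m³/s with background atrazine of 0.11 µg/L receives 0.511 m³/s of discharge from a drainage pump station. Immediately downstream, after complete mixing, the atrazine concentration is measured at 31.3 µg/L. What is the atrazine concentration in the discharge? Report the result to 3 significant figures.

172 µg/L

Mass balance: 2.300·0.1100 + 0.5110·Cₑ = 2.811·31.30
→ Cₑ = (2.811·31.30 − 2.300·0.1100) / 0.5110 = 171.7 µg/L.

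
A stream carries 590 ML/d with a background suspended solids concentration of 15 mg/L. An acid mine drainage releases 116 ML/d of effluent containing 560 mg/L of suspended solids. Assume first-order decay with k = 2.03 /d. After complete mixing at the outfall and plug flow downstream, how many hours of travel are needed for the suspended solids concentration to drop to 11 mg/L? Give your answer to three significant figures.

Mass balance: C = (590.0·15.00 + 116.0·560.0) / 706.0 = 73810/706.0 = 104.5 mg/L.
104.5·exp(−k·t) = 11 → t = ln(104.5/11)/k = 95840 s = 26.62 h.

26.6 h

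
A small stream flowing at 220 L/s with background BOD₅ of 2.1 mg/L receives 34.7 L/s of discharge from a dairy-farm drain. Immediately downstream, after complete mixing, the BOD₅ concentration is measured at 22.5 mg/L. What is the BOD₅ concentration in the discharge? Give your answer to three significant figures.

152 mg/L

Mass balance: 220.0·2.100 + 34.70·Cₑ = 254.7·22.50
→ Cₑ = (254.7·22.50 − 220.0·2.100) / 34.70 = 151.8 mg/L.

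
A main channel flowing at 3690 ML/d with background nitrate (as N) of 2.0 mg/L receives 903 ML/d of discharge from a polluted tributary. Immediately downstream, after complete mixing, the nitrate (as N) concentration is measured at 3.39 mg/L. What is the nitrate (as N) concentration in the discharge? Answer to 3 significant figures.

9.07 mg/L

Mass balance: 3690·2.000 + 903.0·Cₑ = 4593·3.390
→ Cₑ = (4593·3.390 − 3690·2.000) / 903.0 = 9.070 mg/L.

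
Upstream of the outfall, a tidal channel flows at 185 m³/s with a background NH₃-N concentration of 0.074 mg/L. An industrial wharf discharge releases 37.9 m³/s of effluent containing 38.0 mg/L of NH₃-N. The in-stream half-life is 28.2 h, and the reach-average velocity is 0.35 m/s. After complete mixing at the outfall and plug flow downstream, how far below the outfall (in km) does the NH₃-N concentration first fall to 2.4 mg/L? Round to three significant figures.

51.3 km

Mixed concentration C = ΣQC/ΣQ = (185.0·0.07400 + 37.90·38.00) / 222.9 = 1454/222.9 = 6.523 mg/L.
Half-life 28.2 h → k = ln 2 / 28.2 = 0.02458 h⁻¹ = 0.5899 d⁻¹.
Set 6.523·exp(−k·t) = 2.4 → t = ln(6.523/2.4)/k = 146400 s = 40.68 h.
Distance = v·t = 0.35·146400 = 51250 m = 51.25 km.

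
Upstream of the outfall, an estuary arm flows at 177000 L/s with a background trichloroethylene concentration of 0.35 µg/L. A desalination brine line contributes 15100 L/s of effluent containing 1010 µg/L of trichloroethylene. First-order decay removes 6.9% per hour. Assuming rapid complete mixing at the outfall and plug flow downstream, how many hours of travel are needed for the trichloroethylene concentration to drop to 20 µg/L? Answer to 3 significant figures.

Conservation of mass: C = (177000·0.3500 + 15100·1010) / 192100 = 15310000/192100 = 79.71 µg/L.
6.9%/h lost → k = −ln(1 − 0.069) = 0.07150 h⁻¹.
79.71·exp(−k·t) = 20 → t = ln(79.71/20)/k = 69620 s = 19.34 h.

19.3 h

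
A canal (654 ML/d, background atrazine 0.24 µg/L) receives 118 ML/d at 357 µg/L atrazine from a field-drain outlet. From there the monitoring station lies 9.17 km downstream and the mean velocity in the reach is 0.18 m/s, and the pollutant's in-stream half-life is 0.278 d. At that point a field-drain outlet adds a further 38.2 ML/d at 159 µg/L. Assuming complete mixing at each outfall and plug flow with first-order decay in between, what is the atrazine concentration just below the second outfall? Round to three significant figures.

19.5 µg/L

Conservation of mass: C = (654.0·0.2400 + 118.0·357.0) / 772.0 = 42280/772.0 = 54.77 µg/L; combined flow 772.0 ML/d.
Travel time t = 9.17·1000 / 0.18 = 50940 s = 14.15 h.
Half-life 0.278 d → k = ln 2 / 0.278 = 2.493 d⁻¹.
First-order decay: C = 54.77·exp(−k·t) = 54.77·0.2299 = 12.59 µg/L.
Second outfall: C = (772.0·12.59 + 38.20·159.0)/810.2 = 19.49 µg/L.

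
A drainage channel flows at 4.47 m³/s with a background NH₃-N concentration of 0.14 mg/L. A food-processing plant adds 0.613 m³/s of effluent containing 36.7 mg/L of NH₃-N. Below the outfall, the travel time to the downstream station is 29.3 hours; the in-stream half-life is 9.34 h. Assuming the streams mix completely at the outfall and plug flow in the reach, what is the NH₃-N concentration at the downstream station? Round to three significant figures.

0.517 mg/L

After mixing, C = (4.470·0.1400 + 0.6130·36.70) / 5.083 = 23.12/5.083 = 4.549 mg/L.
Half-life 9.34 h → k = ln 2 / 9.34 = 0.07421 h⁻¹ = 1.781 d⁻¹.
First-order decay: C = 4.549·exp(−k·t) = 4.549·0.1137 = 0.5171 mg/L.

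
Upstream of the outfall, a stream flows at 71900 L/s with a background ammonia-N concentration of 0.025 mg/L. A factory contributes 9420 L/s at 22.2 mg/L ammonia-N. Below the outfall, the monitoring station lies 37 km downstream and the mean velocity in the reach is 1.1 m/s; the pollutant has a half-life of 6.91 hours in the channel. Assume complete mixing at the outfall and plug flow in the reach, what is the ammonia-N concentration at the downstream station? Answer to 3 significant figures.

After mixing, C = (71900·0.02500 + 9420·22.20) / 81320 = 210900/81320 = 2.594 mg/L.
Travel time t = 37·1000 / 1.1 = 33640 s = 9.343 h.
Half-life 6.91 h → k = ln 2 / 6.91 = 0.1003 h⁻¹ = 2.407 d⁻¹.
First-order decay: C = 2.594·exp(−k·t) = 2.594·0.3917 = 1.016 mg/L.

1.02 mg/L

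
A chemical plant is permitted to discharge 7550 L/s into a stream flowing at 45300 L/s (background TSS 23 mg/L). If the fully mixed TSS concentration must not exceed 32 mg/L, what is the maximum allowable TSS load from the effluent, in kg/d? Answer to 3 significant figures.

56100 kg/d

Mass balance at the limit: 45300·23.00 + 7550·Cₑ = 52850·32 → Cₑ = 86.00 mg/L.
7550 L/s = 7.550 m³/s. Load = 7.550 m³/s × 86.00 g/m³ × 86 400 s/d = 56100 kg/d.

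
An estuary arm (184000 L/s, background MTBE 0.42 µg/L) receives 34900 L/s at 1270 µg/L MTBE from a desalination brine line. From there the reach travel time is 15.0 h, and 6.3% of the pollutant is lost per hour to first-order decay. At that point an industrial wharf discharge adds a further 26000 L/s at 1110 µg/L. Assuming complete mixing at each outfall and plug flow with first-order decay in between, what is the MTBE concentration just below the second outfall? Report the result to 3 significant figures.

After mixing, C = (184000·0.4200 + 34900·1270) / 218900 = 44400000/218900 = 202.8 µg/L; combined flow 218900 L/s.
6.3%/h lost → k = −ln(1 − 0.063) = 0.06507 h⁻¹.
After decay, C = 202.8 × e^(−kt) = 202.8 × 0.3768 = 76.42 µg/L.
At the second outfall, C = (218900·76.42 + 26000·1110) / (218900 + 26000) = 186.2 µg/L.

186 µg/L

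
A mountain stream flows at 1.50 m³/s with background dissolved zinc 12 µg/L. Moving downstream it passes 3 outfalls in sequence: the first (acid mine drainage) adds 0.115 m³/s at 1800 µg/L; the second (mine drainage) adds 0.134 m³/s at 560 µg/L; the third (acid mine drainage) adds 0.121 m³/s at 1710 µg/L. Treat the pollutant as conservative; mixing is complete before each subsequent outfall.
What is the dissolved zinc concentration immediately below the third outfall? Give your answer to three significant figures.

Outfall 1: combined Q = 1.615 m³/s; C = (1.500·12.00 + 0.1150·1800)/1.615 = 139.3 µg/L.
Outfall 2: combined Q = 1.749 m³/s; C = (1.615·139.3 + 0.1340·560.0)/1.749 = 171.5 µg/L.
Outfall 3: combined Q = 1.870 m³/s; C = (1.749·171.5 + 0.1210·1710)/1.870 = 271.1 µg/L.

271 µg/L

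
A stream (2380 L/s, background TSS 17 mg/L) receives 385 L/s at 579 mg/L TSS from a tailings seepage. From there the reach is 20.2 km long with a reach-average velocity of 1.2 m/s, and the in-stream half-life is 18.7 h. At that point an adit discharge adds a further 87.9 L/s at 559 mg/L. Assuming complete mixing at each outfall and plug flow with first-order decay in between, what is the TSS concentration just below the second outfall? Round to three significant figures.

94.9 mg/L

After mixing, C = (2380·17.00 + 385.0·579.0) / 2765 = 263400/2765 = 95.25 mg/L; combined flow 2765 L/s.
Travel time t = 20.2·1000 / 1.2 = 16830 s = 4.676 h.
Half-life 18.7 h → k = ln 2 / 18.7 = 0.03707 h⁻¹ = 0.8896 d⁻¹.
After decay, C = 95.25 × e^(−kt) = 95.25 × 0.8409 = 80.10 mg/L.
Second outfall: C = (2765·80.10 + 87.90·559.0)/2853 = 94.85 mg/L.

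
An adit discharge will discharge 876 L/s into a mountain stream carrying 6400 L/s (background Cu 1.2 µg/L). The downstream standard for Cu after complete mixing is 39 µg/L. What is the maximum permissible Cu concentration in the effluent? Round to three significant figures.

315 µg/L

At the limit, (Qr·Cr + Qe·Cₑ)/(Qr + Qe) = 39:
Cₑ = (7276·39 − 6400·1.200) / 876.0 = 315.2 µg/L.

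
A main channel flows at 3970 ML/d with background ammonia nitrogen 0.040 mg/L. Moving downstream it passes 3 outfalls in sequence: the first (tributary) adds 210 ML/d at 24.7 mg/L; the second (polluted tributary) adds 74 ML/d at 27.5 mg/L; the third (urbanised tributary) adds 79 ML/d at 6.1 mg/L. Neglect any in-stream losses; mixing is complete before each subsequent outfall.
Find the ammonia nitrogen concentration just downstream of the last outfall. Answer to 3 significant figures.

Below outfall 1: Q → 4180 ML/d, C = (3970·0.04000 + 210.0·24.70)/4180 = 1.279 mg/L.
Below outfall 2: Q → 4254 ML/d, C = (4180·1.279 + 74.00·27.50)/4254 = 1.735 mg/L.
Below outfall 3: Q → 4333 ML/d, C = (4254·1.735 + 79.00·6.100)/4333 = 1.815 mg/L.

1.81 mg/L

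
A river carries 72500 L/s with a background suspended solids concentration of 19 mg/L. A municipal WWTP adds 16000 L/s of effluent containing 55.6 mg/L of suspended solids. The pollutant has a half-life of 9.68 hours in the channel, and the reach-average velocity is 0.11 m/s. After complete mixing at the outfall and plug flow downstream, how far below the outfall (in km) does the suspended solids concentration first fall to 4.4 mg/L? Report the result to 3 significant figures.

Mixed concentration C = ΣQC/ΣQ = (72500·19.00 + 16000·55.60) / 88500 = 2267000/88500 = 25.62 mg/L.
Half-life 9.68 h → k = ln 2 / 9.68 = 0.07161 h⁻¹ = 1.719 d⁻¹.
Set 25.62·exp(−k·t) = 4.4 → t = ln(25.62/4.4)/k = 88570 s = 24.60 h.
Distance = v·t = 0.11·88570 = 9742 m = 9.742 km.

9.74 km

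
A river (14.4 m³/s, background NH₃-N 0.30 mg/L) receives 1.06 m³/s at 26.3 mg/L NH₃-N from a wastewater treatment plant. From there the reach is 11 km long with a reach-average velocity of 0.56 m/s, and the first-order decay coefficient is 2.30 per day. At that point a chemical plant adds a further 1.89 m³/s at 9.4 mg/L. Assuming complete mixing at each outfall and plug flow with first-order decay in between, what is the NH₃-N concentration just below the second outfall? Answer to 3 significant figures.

After mixing, C = (14.40·0.3000 + 1.060·26.30) / 15.46 = 32.20/15.46 = 2.083 mg/L; combined flow 15.46 m³/s.
Travel time t = 11·1000 / 0.56 = 19640 s = 5.456 h.
After decay, C = 2.083 × e^(−kt) = 2.083 × 0.5928 = 1.235 mg/L.
At the second outfall, C = (15.46·1.235 + 1.890·9.400) / (15.46 + 1.890) = 2.124 mg/L.

2.12 mg/L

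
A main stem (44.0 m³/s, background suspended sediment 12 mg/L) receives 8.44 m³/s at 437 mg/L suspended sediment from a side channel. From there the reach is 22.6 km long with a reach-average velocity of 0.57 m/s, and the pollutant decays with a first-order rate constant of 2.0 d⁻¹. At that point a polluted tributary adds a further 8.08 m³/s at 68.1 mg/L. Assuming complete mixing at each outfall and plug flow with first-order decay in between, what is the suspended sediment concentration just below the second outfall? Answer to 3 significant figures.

36.9 mg/L

Mixed concentration C = ΣQC/ΣQ = (44.00·12.00 + 8.440·437.0) / 52.44 = 4216/52.44 = 80.40 mg/L; combined flow 52.44 m³/s.
Travel time t = 22.6·1000 / 0.57 = 39650 s = 11.01 h.
Decay over the reach: 80.40·exp(−kt) = 80.40·0.3994 = 32.11 mg/L.
At the second outfall, C = (52.44·32.11 + 8.080·68.10) / (52.44 + 8.080) = 36.92 mg/L.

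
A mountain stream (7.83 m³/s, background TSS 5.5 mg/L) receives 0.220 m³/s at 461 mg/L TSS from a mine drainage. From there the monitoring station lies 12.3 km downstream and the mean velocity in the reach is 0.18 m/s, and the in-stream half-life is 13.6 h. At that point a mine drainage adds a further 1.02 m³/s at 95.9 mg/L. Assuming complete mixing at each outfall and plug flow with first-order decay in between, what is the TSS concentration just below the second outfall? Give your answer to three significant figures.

Mixed concentration C = ΣQC/ΣQ = (7.830·5.500 + 0.2200·461.0) / 8.050 = 144.5/8.050 = 17.95 mg/L; combined flow 8.050 m³/s.
Travel time t = 12.3·1000 / 0.18 = 68330 s = 18.98 h.
Half-life 13.6 h → k = ln 2 / 13.6 = 0.05097 h⁻¹ = 1.223 d⁻¹.
Decay over the reach: 17.95·exp(−kt) = 17.95·0.3801 = 6.822 mg/L.
At the second outfall, C = (8.050·6.822 + 1.020·95.90) / (8.050 + 1.020) = 16.84 mg/L.

16.8 mg/L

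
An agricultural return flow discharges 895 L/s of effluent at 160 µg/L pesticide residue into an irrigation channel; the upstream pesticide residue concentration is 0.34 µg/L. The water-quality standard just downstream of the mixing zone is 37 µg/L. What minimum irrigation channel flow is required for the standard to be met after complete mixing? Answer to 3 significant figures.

Set C_mix = 37: (Q·0.3400 + 895.0·160.0) / (Q + 895.0) = 37
→ Q = 895.0·(160.0 − 37)/(37 − 0.3400) = 3003 L/s.

3000 L/s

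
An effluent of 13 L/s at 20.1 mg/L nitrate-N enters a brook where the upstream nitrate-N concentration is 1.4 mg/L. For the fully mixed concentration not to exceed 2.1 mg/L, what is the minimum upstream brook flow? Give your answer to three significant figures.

334 L/s

Set C_mix = 2.1: (Q·1.400 + 13.00·20.10) / (Q + 13.00) = 2.1
→ Q = 13.00·(20.10 − 2.1)/(2.1 − 1.400) = 334.3 L/s.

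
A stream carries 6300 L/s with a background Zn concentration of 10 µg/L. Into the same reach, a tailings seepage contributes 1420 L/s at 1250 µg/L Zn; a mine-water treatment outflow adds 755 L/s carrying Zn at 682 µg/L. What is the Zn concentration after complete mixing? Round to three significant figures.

Conservation of mass: C = (6300·10.00 + 1420·1250 + 755.0·682.0) / 8475 = 2353000/8475 = 277.6 µg/L.

278 µg/L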